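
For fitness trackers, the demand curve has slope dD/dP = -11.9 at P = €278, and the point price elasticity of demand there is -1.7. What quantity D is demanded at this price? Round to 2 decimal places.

Ed = (dD/dP)·(P/D) ⇒ D = (dD/dP)·P/Ed = (-11.9)·278/(-1.7) = 1946

1946.00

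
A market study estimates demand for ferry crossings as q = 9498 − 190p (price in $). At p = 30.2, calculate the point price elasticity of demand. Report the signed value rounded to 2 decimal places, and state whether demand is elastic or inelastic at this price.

-1.53; elastic

dq/dp = −190. At p = 30.2, q = 9498 − 190(30.2) = 3760.
Ed = (dq/dp)·(p/q) = −190 × (30.2/3760) = -1.5260…
|Ed| = 1.53 > 1, so demand is elastic.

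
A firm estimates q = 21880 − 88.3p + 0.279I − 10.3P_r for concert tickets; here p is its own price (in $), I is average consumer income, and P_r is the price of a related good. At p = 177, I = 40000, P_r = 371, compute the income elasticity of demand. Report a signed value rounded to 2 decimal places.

0.82

At the given values, q = 21880 − 88.3(177) + 0.279(40000) − 10.3(371) = 13589.6.
∂q/∂I = 0.279.
E = (0.279) × (40000/13589.6) = 0.8212…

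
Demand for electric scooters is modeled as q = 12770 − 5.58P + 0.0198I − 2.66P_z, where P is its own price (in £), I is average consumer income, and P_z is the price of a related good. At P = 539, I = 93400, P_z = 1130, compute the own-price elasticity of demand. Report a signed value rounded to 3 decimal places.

At the given values, q = 12770 − 5.58(539) + 0.0198(93400) − 2.66(1130) = 8605.9.
∂q/∂P = −5.58.
E = (-5.58) × (539/8605.9) = -0.34948…

-0.349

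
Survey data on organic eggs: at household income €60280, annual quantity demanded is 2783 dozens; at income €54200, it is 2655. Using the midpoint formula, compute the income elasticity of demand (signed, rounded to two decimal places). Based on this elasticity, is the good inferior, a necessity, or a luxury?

%ΔQ = (2655 − 2783)/[( 2783 + 2655)/2] = -128/2719 = -0.047076…
%ΔIncome = (54200 − 60280)/[( 60280 + 54200)/2] = -6080/57240 = -0.106219…
E_income = (-128/2719) / (-6080/57240) = 0.4431…
0 < E_income < 1 ⇒ normal good, necessity.

0.44; necessity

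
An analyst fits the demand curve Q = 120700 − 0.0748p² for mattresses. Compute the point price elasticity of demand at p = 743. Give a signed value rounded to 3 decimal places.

-1.040

dQ/dp = −2·0.0748·p = -111.1528. At p = 743, Q = 79406.7348.
Ed = (dQ/dp)·(p/Q) = (-111.1528) × (743/79406.7348) = -1.04004…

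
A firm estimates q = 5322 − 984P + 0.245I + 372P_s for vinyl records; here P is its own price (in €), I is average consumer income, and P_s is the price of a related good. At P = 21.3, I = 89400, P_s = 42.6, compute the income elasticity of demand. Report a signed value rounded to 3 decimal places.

At the given values, q = 5322 − 984(21.3) + 0.245(89400) + 372(42.6) = 22113.
∂q/∂I = 0.245.
E = (0.245) × (89400/22113) = 0.99050…

0.991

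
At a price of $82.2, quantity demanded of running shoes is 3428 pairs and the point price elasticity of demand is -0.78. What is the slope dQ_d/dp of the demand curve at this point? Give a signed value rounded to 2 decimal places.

-32.53

Ed = (dQ_d/dp)·(p/Q_d) ⇒ dQ_d/dp = Ed·Q_d/p = (-0.78)·3428/82.2 = -32.5284…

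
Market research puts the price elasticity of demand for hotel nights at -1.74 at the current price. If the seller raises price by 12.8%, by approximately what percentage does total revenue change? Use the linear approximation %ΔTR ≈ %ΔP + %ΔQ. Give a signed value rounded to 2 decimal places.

%ΔQ ≈ Ed × %ΔP = (-1.74) × (+12.8%) = -22.2720%
%ΔTR ≈ %ΔP + %ΔQ = (+12.8%) + (-22.2720%) = -9.4720%

-9.47%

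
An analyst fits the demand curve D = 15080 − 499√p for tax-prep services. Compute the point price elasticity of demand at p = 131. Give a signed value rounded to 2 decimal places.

-0.30

dD/dp = −499/(2√p) = -21.7989. At p = 131, D = 9368.68.
Ed = (dD/dp)·(p/D) = (-21.7989) × (131/9368.68) = -0.3048…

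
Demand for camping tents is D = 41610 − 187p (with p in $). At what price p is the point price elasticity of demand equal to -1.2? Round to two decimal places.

121.37

Ed = −187p/(41610 − 187p). Set this equal to -1.2:
187p = 1.2·(41610 − 187p) ⇒ 187p(1 + 1.2) = 1.2·41610
p = 1.2·41610 / (187·2.2) = 121.3709…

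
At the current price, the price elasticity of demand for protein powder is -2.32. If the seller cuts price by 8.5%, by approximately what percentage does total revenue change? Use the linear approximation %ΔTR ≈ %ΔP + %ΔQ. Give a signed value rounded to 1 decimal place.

+11.2%

%ΔQ ≈ Ed × %ΔP = (-2.32) × (-8.5%) = +19.7200%
%ΔTR ≈ %ΔP + %ΔQ = (-8.5%) + (+19.7200%) = +11.2200%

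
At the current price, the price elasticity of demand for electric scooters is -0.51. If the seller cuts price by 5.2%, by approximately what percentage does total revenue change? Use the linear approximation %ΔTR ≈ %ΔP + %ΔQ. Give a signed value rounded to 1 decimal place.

%ΔQ ≈ Ed × %ΔP = (-0.51) × (-5.2%) = +2.6520%
%ΔTR ≈ %ΔP + %ΔQ = (-5.2%) + (+2.6520%) = -2.5480%

-2.5%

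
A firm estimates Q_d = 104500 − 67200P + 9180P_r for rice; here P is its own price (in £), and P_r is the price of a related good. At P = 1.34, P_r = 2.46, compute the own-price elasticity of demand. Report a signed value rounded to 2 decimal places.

-2.43

At the given values, Q_d = 104500 − 67200(1.34) + 9180(2.46) = 37034.8.
∂Q_d/∂P = −67200.
E = (-67200) × (1.34/37034.8) = -2.4314…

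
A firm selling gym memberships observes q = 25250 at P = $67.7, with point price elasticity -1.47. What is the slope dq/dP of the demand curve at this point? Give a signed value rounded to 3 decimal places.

-548.264

Ed = (dq/dP)·(P/q) ⇒ dq/dP = Ed·q/P = (-1.47)·25250/67.7 = -548.26440…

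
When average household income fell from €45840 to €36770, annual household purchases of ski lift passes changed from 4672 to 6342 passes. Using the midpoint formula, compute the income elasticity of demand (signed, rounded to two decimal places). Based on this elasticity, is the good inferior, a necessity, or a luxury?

-1.38; inferior

%ΔQ = (6342 − 4672)/[( 4672 + 6342)/2] = 1670/5507 = 0.303250…
%ΔIncome = (36770 − 45840)/[( 45840 + 36770)/2] = -9070/41305 = -0.219586…
E_income = (1670/5507) / (-9070/41305) = -1.3810…
E_income < 0 ⇒ inferior good.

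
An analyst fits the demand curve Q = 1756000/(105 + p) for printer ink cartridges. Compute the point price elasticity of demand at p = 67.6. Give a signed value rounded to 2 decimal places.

dQ/dp = −1756000/(105 + p)² = -58.9445. At p = 67.6, Q = 10173.8.
Ed = (dQ/dp)·(p/Q) = (-58.9445) × (67.6/10173.8) = -0.3916…

-0.39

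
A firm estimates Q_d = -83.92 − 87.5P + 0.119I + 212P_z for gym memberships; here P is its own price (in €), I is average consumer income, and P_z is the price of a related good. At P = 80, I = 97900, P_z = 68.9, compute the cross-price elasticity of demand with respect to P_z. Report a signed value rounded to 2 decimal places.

At the given values, Q_d = -83.92 − 87.5(80) + 0.119(97900) + 212(68.9) = 19172.98.
∂Q_d/∂P_z = 212.
E = (212) × (68.9/19172.98) = 0.7618…

0.76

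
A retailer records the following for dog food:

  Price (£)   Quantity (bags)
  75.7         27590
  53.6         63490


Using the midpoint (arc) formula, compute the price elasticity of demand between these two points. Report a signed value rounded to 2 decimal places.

-2.31

%ΔQ = (63490 − 27590) / [(27590 + 63490)/2] = 35900/45540 = 0.788317…
%ΔP = (53.6 − 75.7) / [(75.7 + 53.6)/2] = -22.1/64.65 = -0.341840…
Arc Ed = %ΔQ / %ΔP = (35900/45540) / (-22.1/64.65) = -2.3060…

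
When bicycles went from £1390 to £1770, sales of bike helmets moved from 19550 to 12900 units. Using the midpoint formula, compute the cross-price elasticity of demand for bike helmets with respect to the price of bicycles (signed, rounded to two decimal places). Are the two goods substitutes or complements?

%ΔQ_{bike helmets} = (12900 − 19550)/avg = -6650/16225 = -0.409861…
%ΔP_{bicycles} = (1770 − 1390)/avg = 380/1580 = 0.240506…
E_cross = (-6650/16225) / (380/1580) = -1.7041…
E_cross < 0 ⇒ the goods are complements.

-1.70; complements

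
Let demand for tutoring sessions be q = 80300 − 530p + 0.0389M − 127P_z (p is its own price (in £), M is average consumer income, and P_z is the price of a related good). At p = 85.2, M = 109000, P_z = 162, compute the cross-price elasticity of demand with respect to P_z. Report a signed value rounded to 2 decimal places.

At the given values, q = 80300 − 530(85.2) + 0.0389(109000) − 127(162) = 18810.1.
∂q/∂P_z = -127.
E = (-127) × (162/18810.1) = -1.0937…

-1.09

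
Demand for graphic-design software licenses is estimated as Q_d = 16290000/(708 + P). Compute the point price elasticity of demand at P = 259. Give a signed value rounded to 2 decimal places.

-0.27

dQ_d/dP = −16290000/(708 + P)² = -17.4208. At P = 259, Q_d = 16845.9.
Ed = (dQ_d/dP)·(P/Q_d) = (-17.4208) × (259/16845.9) = -0.2678…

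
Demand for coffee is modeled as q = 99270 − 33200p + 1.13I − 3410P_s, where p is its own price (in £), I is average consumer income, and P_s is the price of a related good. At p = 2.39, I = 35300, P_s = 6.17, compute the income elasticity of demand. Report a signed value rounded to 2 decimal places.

1.03

At the given values, q = 99270 − 33200(2.39) + 1.13(35300) − 3410(6.17) = 38771.3.
∂q/∂I = 1.13.
E = (1.13) × (35300/38771.3) = 1.0288…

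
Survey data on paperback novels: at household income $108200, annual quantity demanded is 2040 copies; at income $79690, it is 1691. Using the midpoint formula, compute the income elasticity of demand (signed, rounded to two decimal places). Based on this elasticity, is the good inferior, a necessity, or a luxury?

%ΔQ = (1691 − 2040)/[( 2040 + 1691)/2] = -349/1865.5 = -0.187081…
%ΔIncome = (79690 − 108200)/[( 108200 + 79690)/2] = -28510/93945 = -0.303475…
E_income = (-349/1865.5) / (-28510/93945) = 0.6164…
0 < E_income < 1 ⇒ normal good, necessity.

0.62; necessity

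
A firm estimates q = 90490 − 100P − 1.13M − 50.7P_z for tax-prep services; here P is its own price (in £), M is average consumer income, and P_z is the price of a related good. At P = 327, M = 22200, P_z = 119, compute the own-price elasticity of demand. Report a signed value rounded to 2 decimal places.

At the given values, q = 90490 − 100(327) − 1.13(22200) − 50.7(119) = 26670.7.
∂q/∂P = −100.
E = (-100) × (327/26670.7) = -1.2260…

-1.23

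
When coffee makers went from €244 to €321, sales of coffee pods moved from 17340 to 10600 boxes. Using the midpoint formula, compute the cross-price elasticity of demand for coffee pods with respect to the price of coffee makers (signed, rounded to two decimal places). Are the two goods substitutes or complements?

-1.77; complements

%ΔQ_{coffee pods} = (10600 − 17340)/avg = -6740/13970 = -0.482462…
%ΔP_{coffee makers} = (321 − 244)/avg = 77/282.5 = 0.272566…
E_cross = (-6740/13970) / (77/282.5) = -1.7700…
E_cross < 0 ⇒ the goods are complements.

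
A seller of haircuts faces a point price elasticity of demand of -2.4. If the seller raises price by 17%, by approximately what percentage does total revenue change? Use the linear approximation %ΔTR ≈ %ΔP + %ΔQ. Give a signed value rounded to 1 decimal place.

-23.8%

%ΔQ ≈ Ed × %ΔP = (-2.4) × (+17%) = -40.8000%
%ΔTR ≈ %ΔP + %ΔQ = (+17%) + (-40.8000%) = -23.8000%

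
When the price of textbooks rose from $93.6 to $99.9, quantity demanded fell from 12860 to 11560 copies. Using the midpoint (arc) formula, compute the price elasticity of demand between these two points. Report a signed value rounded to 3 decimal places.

%ΔQ = (11560 − 12860) / [(12860 + 11560)/2] = -1300/12210 = -0.106470…
%ΔP = (99.9 − 93.6) / [(93.6 + 99.9)/2] = 6.3/96.75 = 0.065116…
Arc Ed = %ΔQ / %ΔP = (-1300/12210) / (6.3/96.75) = -1.63507…

-1.635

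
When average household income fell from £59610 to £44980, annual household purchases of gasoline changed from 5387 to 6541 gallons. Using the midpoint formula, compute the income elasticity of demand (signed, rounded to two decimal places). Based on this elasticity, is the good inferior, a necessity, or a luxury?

-0.69; inferior

%ΔQ = (6541 − 5387)/[( 5387 + 6541)/2] = 1154/5964 = 0.193494…
%ΔIncome = (44980 − 59610)/[( 59610 + 44980)/2] = -14630/52295 = -0.279759…
E_income = (1154/5964) / (-14630/52295) = -0.6916…
E_income < 0 ⇒ inferior good.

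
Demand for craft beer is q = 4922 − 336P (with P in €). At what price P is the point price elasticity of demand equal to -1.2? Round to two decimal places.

Ed = −336P/(4922 − 336P). Set this equal to -1.2:
336P = 1.2·(4922 − 336P) ⇒ 336P(1 + 1.2) = 1.2·4922
P = 1.2·4922 / (336·2.2) = 7.9902…

7.99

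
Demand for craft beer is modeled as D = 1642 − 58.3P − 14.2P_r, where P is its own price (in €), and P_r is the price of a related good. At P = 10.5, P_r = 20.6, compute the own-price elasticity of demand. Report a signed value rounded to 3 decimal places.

-0.830

At the given values, D = 1642 − 58.3(10.5) − 14.2(20.6) = 737.33.
∂D/∂P = −58.3.
E = (-58.3) × (10.5/737.33) = -0.83022…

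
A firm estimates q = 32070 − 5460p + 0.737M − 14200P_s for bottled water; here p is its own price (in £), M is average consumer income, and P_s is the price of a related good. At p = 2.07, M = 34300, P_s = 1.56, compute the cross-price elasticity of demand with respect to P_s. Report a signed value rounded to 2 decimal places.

At the given values, q = 32070 − 5460(2.07) + 0.737(34300) − 14200(1.56) = 23894.9.
∂q/∂P_s = -14200.
E = (-14200) × (1.56/23894.9) = -0.9270…

-0.93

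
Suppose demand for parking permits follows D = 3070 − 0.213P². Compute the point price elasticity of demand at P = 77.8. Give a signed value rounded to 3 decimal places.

-1.448

dD/dP = −2·0.213·P = -33.1428. At P = 77.8, D = 1780.74508.
Ed = (dD/dP)·(P/D) = (-33.1428) × (77.8/1780.74508) = -1.44799…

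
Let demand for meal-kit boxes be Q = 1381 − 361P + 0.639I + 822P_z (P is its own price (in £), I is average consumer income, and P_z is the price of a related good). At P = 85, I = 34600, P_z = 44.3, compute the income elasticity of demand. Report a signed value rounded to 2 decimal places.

At the given values, Q = 1381 − 361(85) + 0.639(34600) + 822(44.3) = 29220.
∂Q/∂I = 0.639.
E = (0.639) × (34600/29220) = 0.7566…

0.76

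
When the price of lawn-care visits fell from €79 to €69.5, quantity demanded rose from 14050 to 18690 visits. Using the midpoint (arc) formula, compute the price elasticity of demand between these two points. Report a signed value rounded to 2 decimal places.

%ΔQ = (18690 − 14050) / [(14050 + 18690)/2] = 4640/16370 = 0.283445…
%ΔP = (69.5 − 79) / [(79 + 69.5)/2] = -9.5/74.25 = -0.127946…
Arc Ed = %ΔQ / %ΔP = (4640/16370) / (-9.5/74.25) = -2.2153…

-2.22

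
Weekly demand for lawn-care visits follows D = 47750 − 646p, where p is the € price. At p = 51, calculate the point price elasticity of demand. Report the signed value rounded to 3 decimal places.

-2.225

dD/dp = −646. At p = 51, D = 47750 − 646(51) = 14804.
Ed = (dD/dp)·(p/D) = −646 × (51/14804) = -2.22547…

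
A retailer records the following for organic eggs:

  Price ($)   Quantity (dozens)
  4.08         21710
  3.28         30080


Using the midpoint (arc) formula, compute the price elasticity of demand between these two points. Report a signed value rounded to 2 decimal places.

%ΔQ = (30080 − 21710) / [(21710 + 30080)/2] = 8370/25895 = 0.323228…
%ΔP = (3.28 − 4.08) / [(4.08 + 3.28)/2] = -0.8/3.68 = -0.217391…
Arc Ed = %ΔQ / %ΔP = (8370/25895) / (-0.8/3.68) = -1.4868…

-1.49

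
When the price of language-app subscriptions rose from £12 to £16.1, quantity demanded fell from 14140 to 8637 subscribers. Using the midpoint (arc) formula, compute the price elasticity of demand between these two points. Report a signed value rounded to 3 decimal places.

%ΔQ = (8637 − 14140) / [(14140 + 8637)/2] = -5503/11388.5 = -0.483206…
%ΔP = (16.1 − 12) / [(12 + 16.1)/2] = 4.1/14.05 = 0.291814…
Arc Ed = %ΔQ / %ΔP = (-5503/11388.5) / (4.1/14.05) = -1.65586…

-1.656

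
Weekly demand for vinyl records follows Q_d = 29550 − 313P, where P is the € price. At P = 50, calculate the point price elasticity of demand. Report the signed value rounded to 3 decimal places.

-1.126

dQ_d/dP = −313. At P = 50, Q_d = 29550 − 313(50) = 13900.
Ed = (dQ_d/dP)·(P/Q_d) = −313 × (50/13900) = -1.12589…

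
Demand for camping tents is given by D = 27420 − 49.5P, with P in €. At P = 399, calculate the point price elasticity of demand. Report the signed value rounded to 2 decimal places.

-2.58

dD/dP = −49.5. At P = 399, D = 27420 − 49.5(399) = 7669.5.
Ed = (dD/dP)·(P/D) = −49.5 × (399/7669.5) = -2.5752…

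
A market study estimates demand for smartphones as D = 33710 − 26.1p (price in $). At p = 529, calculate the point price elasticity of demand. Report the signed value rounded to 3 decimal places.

-0.694

dD/dp = −26.1. At p = 529, D = 33710 − 26.1(529) = 19903.1.
Ed = (dD/dp)·(p/D) = −26.1 × (529/19903.1) = -0.69370…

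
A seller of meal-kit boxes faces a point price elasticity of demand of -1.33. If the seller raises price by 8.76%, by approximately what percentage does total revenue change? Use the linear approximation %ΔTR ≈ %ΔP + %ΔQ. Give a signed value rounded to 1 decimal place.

%ΔQ ≈ Ed × %ΔP = (-1.33) × (+8.76%) = -11.6508%
%ΔTR ≈ %ΔP + %ΔQ = (+8.76%) + (-11.6508%) = -2.8908%

-2.9%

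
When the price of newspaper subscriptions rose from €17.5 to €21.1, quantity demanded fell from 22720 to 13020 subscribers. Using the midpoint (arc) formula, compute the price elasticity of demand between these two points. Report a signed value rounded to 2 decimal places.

%ΔQ = (13020 − 22720) / [(22720 + 13020)/2] = -9700/17870 = -0.542809…
%ΔP = (21.1 − 17.5) / [(17.5 + 21.1)/2] = 3.6/19.3 = 0.186528…
Arc Ed = %ΔQ / %ΔP = (-9700/17870) / (3.6/19.3) = -2.9100…

-2.91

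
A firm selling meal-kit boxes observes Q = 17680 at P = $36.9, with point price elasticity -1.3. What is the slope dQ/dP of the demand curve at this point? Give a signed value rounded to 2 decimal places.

Ed = (dQ/dP)·(P/Q) ⇒ dQ/dP = Ed·Q/P = (-1.3)·17680/36.9 = -622.8726…

-622.87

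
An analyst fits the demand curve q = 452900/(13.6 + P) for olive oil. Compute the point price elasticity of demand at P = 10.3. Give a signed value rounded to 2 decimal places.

-0.43

dq/dP = −452900/(13.6 + P)² = -792.878. At P = 10.3, q = 18949.8.
Ed = (dq/dP)·(P/q) = (-792.878) × (10.3/18949.8) = -0.4309…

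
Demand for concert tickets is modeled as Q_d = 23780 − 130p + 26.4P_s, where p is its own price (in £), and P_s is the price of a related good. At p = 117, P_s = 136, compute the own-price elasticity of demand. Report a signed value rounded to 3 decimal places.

-1.251

At the given values, Q_d = 23780 − 130(117) + 26.4(136) = 12160.4.
∂Q_d/∂p = −130.
E = (-130) × (117/12160.4) = -1.25078…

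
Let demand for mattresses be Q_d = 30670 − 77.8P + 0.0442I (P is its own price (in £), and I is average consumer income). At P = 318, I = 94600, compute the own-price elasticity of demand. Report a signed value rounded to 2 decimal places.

-2.45

At the given values, Q_d = 30670 − 77.8(318) + 0.0442(94600) = 10110.92.
∂Q_d/∂P = −77.8.
E = (-77.8) × (318/10110.92) = -2.4468…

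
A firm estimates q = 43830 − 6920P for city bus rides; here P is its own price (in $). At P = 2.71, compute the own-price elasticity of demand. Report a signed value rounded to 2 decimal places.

-0.75

At the given values, q = 43830 − 6920(2.71) = 25076.8.
∂q/∂P = −6920.
E = (-6920) × (2.71/25076.8) = -0.7478…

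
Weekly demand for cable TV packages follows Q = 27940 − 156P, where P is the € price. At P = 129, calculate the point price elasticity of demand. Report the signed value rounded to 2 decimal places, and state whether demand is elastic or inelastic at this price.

-2.57; elastic

dQ/dP = −156. At P = 129, Q = 27940 − 156(129) = 7816.
Ed = (dQ/dP)·(P/Q) = −156 × (129/7816) = -2.5747…
|Ed| = 2.57 > 1, so demand is elastic.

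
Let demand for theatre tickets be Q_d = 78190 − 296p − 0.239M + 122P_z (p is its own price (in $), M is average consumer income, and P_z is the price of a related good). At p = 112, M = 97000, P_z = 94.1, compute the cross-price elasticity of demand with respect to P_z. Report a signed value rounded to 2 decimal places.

At the given values, Q_d = 78190 − 296(112) − 0.239(97000) + 122(94.1) = 33335.2.
∂Q_d/∂P_z = 122.
E = (122) × (94.1/33335.2) = 0.3443…

0.34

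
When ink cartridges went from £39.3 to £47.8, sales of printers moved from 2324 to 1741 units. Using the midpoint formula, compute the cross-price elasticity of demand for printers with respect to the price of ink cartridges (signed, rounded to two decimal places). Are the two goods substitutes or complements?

%ΔQ_{printers} = (1741 − 2324)/avg = -583/2032.5 = -0.286838…
%ΔP_{ink cartridges} = (47.8 − 39.3)/avg = 8.5/43.55 = 0.195177…
E_cross = (-583/2032.5) / (8.5/43.55) = -1.4696…
E_cross < 0 ⇒ the goods are complements.

-1.47; complements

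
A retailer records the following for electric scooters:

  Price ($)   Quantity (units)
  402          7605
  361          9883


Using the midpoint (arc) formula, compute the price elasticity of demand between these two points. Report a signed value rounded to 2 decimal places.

%ΔQ = (9883 − 7605) / [(7605 + 9883)/2] = 2278/8744 = 0.260521…
%ΔP = (361 − 402) / [(402 + 361)/2] = -41/381.5 = -0.107470…
Arc Ed = %ΔQ / %ΔP = (2278/8744) / (-41/381.5) = -2.4241…

-2.42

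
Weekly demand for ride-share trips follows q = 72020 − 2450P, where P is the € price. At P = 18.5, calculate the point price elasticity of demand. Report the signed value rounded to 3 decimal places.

-1.698

dq/dP = −2450. At P = 18.5, q = 72020 − 2450(18.5) = 26695.
Ed = (dq/dP)·(P/q) = −2450 × (18.5/26695) = -1.69788…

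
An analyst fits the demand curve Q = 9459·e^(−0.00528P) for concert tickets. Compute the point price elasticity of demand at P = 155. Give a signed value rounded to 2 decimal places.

-0.82

dQ/dP = −0.00528·Q = -22.0319. At P = 155, Q = 4172.71.
Ed = (dQ/dP)·(P/Q) = (-22.0319) × (155/4172.71) = -0.8184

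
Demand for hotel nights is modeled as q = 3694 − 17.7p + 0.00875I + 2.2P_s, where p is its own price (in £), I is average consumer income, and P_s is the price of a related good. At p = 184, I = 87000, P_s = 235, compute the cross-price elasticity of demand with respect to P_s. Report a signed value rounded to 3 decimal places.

0.301

At the given values, q = 3694 − 17.7(184) + 0.00875(87000) + 2.2(235) = 1715.45.
∂q/∂P_s = 2.2.
E = (2.2) × (235/1715.45) = 0.30137…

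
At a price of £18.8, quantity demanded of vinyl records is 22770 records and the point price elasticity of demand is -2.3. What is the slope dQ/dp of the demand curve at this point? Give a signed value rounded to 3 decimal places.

-2785.691

Ed = (dQ/dp)·(p/Q) ⇒ dQ/dp = Ed·Q/p = (-2.3)·22770/18.8 = -2785.69148…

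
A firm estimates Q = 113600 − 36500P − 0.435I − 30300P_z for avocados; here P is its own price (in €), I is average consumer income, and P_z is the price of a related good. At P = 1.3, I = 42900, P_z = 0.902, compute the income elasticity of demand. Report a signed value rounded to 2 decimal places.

-0.93

At the given values, Q = 113600 − 36500(1.3) − 0.435(42900) − 30300(0.902) = 20157.9.
∂Q/∂I = -0.435.
E = (-0.435) × (42900/20157.9) = -0.9257…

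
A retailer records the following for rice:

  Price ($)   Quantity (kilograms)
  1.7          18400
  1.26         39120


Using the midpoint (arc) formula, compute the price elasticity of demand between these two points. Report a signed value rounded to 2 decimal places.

-2.42

%ΔQ = (39120 − 18400) / [(18400 + 39120)/2] = 20720/28760 = 0.720445…
%ΔP = (1.26 − 1.7) / [(1.7 + 1.26)/2] = -0.44/1.48 = -0.297297…
Arc Ed = %ΔQ / %ΔP = (20720/28760) / (-0.44/1.48) = -2.4233…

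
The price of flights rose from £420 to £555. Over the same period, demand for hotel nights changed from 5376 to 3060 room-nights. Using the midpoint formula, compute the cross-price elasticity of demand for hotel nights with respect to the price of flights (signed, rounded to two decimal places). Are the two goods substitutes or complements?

%ΔQ_{hotel nights} = (3060 − 5376)/avg = -2316/4218 = -0.549075…
%ΔP_{flights} = (555 − 420)/avg = 135/487.5 = 0.276923…
E_cross = (-2316/4218) / (135/487.5) = -1.9827…
E_cross < 0 ⇒ the goods are complements.

-1.98; complements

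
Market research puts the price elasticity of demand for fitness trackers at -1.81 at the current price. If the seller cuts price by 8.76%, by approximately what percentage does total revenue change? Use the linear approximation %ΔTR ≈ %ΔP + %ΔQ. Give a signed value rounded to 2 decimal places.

%ΔQ ≈ Ed × %ΔP = (-1.81) × (-8.76%) = +15.8556%
%ΔTR ≈ %ΔP + %ΔQ = (-8.76%) + (+15.8556%) = +7.0956%

+7.10%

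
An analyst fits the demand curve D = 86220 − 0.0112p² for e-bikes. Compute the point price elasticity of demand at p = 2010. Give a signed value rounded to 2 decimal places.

dD/dp = −2·0.0112·p = -45.024. At p = 2010, D = 40970.88.
Ed = (dD/dp)·(p/D) = (-45.024) × (2010/40970.88) = -2.2088…

-2.21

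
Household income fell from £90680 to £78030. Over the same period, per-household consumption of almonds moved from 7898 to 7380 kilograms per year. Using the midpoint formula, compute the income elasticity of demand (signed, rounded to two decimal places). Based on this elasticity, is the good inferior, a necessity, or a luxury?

0.45; necessity

%ΔQ = (7380 − 7898)/[( 7898 + 7380)/2] = -518/7639 = -0.067809…
%ΔIncome = (78030 − 90680)/[( 90680 + 78030)/2] = -12650/84355 = -0.149961…
E_income = (-518/7639) / (-12650/84355) = 0.4521…
0 < E_income < 1 ⇒ normal good, necessity.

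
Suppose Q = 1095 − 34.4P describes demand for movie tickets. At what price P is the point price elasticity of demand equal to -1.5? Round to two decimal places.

Ed = −34.4P/(1095 − 34.4P). Set this equal to -1.5:
34.4P = 1.5·(1095 − 34.4P) ⇒ 34.4P(1 + 1.5) = 1.5·1095
P = 1.5·1095 / (34.4·2.5) = 19.0988…

19.10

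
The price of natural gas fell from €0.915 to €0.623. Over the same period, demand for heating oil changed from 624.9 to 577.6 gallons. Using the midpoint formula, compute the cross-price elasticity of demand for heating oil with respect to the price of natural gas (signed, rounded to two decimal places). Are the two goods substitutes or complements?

%ΔQ_{heating oil} = (577.6 − 624.9)/avg = -47.3/601.25 = -0.078669…
%ΔP_{natural gas} = (0.623 − 0.915)/avg = -0.292/0.769 = -0.379713…
E_cross = (-47.3/601.25) / (-0.292/0.769) = 0.2071…
E_cross > 0 ⇒ the goods are substitutes.

0.21; substitutes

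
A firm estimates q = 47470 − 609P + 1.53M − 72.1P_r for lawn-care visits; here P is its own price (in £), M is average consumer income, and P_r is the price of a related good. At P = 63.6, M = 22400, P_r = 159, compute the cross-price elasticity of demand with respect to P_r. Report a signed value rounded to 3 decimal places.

-0.363

At the given values, q = 47470 − 609(63.6) + 1.53(22400) − 72.1(159) = 31545.7.
∂q/∂P_r = -72.1.
E = (-72.1) × (159/31545.7) = -0.36340…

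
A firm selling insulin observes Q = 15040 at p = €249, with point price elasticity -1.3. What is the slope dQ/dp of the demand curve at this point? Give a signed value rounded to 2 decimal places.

Ed = (dQ/dp)·(p/Q) ⇒ dQ/dp = Ed·Q/p = (-1.3)·15040/249 = -78.5220…

-78.52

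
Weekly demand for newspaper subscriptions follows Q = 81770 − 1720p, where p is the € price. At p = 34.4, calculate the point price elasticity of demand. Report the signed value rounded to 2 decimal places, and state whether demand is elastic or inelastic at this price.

dQ/dp = −1720. At p = 34.4, Q = 81770 − 1720(34.4) = 22602.
Ed = (dQ/dp)·(p/Q) = −1720 × (34.4/22602) = -2.6178…
|Ed| = 2.62 > 1, so demand is elastic.

-2.62; elastic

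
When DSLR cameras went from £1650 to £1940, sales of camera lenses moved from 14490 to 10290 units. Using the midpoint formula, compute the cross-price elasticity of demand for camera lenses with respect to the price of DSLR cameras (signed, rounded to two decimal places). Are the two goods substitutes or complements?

%ΔQ_{camera lenses} = (10290 − 14490)/avg = -4200/12390 = -0.338983…
%ΔP_{DSLR cameras} = (1940 − 1650)/avg = 290/1795 = 0.161559…
E_cross = (-4200/12390) / (290/1795) = -2.0981…
E_cross < 0 ⇒ the goods are complements.

-2.10; complements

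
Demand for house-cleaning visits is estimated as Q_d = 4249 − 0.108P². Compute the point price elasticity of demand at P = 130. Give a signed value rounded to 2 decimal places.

-1.51

dQ_d/dP = −2·0.108·P = -28.08. At P = 130, Q_d = 2423.8.
Ed = (dQ_d/dP)·(P/Q_d) = (-28.08) × (130/2423.8) = -1.5060…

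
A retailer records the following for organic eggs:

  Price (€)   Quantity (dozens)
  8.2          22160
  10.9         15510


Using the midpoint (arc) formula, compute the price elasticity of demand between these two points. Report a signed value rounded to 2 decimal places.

-1.25

%ΔQ = (15510 − 22160) / [(22160 + 15510)/2] = -6650/18835 = -0.353066…
%ΔP = (10.9 − 8.2) / [(8.2 + 10.9)/2] = 2.7/9.55 = 0.282722…
Arc Ed = %ΔQ / %ΔP = (-6650/18835) / (2.7/9.55) = -1.2488…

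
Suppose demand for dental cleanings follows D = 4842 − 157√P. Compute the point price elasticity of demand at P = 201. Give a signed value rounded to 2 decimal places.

-0.43

dD/dP = −157/(2√P) = -5.53696. At P = 201, D = 2616.14.
Ed = (dD/dP)·(P/D) = (-5.53696) × (201/2616.14) = -0.4254…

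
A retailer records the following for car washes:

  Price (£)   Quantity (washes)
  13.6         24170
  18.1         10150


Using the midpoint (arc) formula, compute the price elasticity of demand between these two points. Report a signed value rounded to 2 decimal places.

-2.88

%ΔQ = (10150 − 24170) / [(24170 + 10150)/2] = -14020/17160 = -0.817016…
%ΔP = (18.1 − 13.6) / [(13.6 + 18.1)/2] = 4.5/15.85 = 0.283911…
Arc Ed = %ΔQ / %ΔP = (-14020/17160) / (4.5/15.85) = -2.8777…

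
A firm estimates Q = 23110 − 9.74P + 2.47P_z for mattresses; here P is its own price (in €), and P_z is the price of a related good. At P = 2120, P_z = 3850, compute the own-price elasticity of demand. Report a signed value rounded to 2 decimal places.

At the given values, Q = 23110 − 9.74(2120) + 2.47(3850) = 11970.7.
∂Q/∂P = −9.74.
E = (-9.74) × (2120/11970.7) = -1.7249…

-1.72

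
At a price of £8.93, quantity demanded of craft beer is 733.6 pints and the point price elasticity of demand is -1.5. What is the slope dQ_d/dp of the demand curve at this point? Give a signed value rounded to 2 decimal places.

Ed = (dQ_d/dp)·(p/Q_d) ⇒ dQ_d/dp = Ed·Q_d/p = (-1.5)·733.6/8.93 = -123.2250…

-123.23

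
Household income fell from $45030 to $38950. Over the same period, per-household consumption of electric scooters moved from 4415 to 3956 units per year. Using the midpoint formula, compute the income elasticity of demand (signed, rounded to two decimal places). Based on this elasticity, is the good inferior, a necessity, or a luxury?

0.76; necessity

%ΔQ = (3956 − 4415)/[( 4415 + 3956)/2] = -459/4185.5 = -0.109664…
%ΔIncome = (38950 − 45030)/[( 45030 + 38950)/2] = -6080/41990 = -0.144796…
E_income = (-459/4185.5) / (-6080/41990) = 0.7573…
0 < E_income < 1 ⇒ normal good, necessity.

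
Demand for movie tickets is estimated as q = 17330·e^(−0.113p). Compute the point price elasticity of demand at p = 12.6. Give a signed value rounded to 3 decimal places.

-1.424

dq/dp = −0.113·q = -471.551. At p = 12.6, q = 4173.02.
Ed = (dq/dp)·(p/q) = (-471.551) × (12.6/4173.02) = -1.4238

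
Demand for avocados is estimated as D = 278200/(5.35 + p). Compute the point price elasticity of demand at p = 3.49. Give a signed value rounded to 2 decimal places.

dD/dp = −278200/(5.35 + p)² = -3560.02. At p = 3.49, D = 31470.6.
Ed = (dD/dp)·(p/D) = (-3560.02) × (3.49/31470.6) = -0.3947…

-0.39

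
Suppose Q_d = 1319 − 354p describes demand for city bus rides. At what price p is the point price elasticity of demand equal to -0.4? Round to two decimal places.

Ed = −354p/(1319 − 354p). Set this equal to -0.4:
354p = 0.4·(1319 − 354p) ⇒ 354p(1 + 0.4) = 0.4·1319
p = 0.4·1319 / (354·1.4) = 1.0645…

1.06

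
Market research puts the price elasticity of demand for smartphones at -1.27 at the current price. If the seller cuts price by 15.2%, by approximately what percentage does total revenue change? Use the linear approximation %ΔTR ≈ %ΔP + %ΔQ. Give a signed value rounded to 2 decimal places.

+4.10%

%ΔQ ≈ Ed × %ΔP = (-1.27) × (-15.2%) = +19.3040%
%ΔTR ≈ %ΔP + %ΔQ = (-15.2%) + (+19.3040%) = +4.1040%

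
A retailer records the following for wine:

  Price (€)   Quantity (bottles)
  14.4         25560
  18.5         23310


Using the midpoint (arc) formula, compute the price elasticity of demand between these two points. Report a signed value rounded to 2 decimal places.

-0.37

%ΔQ = (23310 − 25560) / [(25560 + 23310)/2] = -2250/24435 = -0.092081…
%ΔP = (18.5 − 14.4) / [(14.4 + 18.5)/2] = 4.1/16.45 = 0.249240…
Arc Ed = %ΔQ / %ΔP = (-2250/24435) / (4.1/16.45) = -0.3694…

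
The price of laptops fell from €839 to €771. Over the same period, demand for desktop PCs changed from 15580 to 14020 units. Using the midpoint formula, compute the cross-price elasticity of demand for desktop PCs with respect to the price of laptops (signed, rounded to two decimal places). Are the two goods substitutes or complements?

1.25; substitutes

%ΔQ_{desktop PCs} = (14020 − 15580)/avg = -1560/14800 = -0.105405…
%ΔP_{laptops} = (771 − 839)/avg = -68/805 = -0.084472…
E_cross = (-1560/14800) / (-68/805) = 1.2478…
E_cross > 0 ⇒ the goods are substitutes.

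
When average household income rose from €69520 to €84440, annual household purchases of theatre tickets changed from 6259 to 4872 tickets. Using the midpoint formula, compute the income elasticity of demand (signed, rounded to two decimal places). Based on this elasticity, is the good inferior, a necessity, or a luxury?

-1.29; inferior

%ΔQ = (4872 − 6259)/[( 6259 + 4872)/2] = -1387/5565.5 = -0.249213…
%ΔIncome = (84440 − 69520)/[( 69520 + 84440)/2] = 14920/76980 = 0.193816…
E_income = (-1387/5565.5) / (14920/76980) = -1.2858…
E_income < 0 ⇒ inferior good.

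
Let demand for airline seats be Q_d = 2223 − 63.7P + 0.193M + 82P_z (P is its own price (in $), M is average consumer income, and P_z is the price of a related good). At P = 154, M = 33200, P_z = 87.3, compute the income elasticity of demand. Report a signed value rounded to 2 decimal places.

1.07

At the given values, Q_d = 2223 − 63.7(154) + 0.193(33200) + 82(87.3) = 5979.4.
∂Q_d/∂M = 0.193.
E = (0.193) × (33200/5979.4) = 1.0716…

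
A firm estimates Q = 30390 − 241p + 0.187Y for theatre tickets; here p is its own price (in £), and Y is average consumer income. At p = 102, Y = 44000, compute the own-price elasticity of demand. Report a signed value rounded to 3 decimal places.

At the given values, Q = 30390 − 241(102) + 0.187(44000) = 14036.
∂Q/∂p = −241.
E = (-241) × (102/14036) = -1.75135…

-1.751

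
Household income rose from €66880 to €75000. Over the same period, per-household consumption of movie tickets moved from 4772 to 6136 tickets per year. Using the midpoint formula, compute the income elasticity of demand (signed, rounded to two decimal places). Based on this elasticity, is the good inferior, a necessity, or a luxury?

2.18; luxury

%ΔQ = (6136 − 4772)/[( 4772 + 6136)/2] = 1364/5454 = 0.250091…
%ΔIncome = (75000 − 66880)/[( 66880 + 75000)/2] = 8120/70940 = 0.114462…
E_income = (1364/5454) / (8120/70940) = 2.1849…
E_income > 1 ⇒ normal good, luxury.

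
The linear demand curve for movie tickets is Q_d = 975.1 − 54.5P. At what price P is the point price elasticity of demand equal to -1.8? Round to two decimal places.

Ed = −54.5P/(975.1 − 54.5P). Set this equal to -1.8:
54.5P = 1.8·(975.1 − 54.5P) ⇒ 54.5P(1 + 1.8) = 1.8·975.1
P = 1.8·975.1 / (54.5·2.8) = 11.5018…

11.50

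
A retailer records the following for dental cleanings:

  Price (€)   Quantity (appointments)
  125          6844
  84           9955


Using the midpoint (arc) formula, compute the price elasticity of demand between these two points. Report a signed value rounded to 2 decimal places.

%ΔQ = (9955 − 6844) / [(6844 + 9955)/2] = 3111/8399.5 = 0.370379…
%ΔP = (84 − 125) / [(125 + 84)/2] = -41/104.5 = -0.392344…
Arc Ed = %ΔQ / %ΔP = (3111/8399.5) / (-41/104.5) = -0.9440…

-0.94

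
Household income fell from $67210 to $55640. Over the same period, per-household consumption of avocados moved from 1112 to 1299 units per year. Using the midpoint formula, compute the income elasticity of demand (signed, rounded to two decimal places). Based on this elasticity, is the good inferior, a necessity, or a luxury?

%ΔQ = (1299 − 1112)/[( 1112 + 1299)/2] = 187/1205.5 = 0.155122…
%ΔIncome = (55640 − 67210)/[( 67210 + 55640)/2] = -11570/61425 = -0.188359…
E_income = (187/1205.5) / (-11570/61425) = -0.8235…
E_income < 0 ⇒ inferior good.

-0.82; inferior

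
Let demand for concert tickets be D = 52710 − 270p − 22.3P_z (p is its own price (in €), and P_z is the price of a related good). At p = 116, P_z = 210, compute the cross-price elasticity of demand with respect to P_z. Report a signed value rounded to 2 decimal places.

At the given values, D = 52710 − 270(116) − 22.3(210) = 16707.
∂D/∂P_z = -22.3.
E = (-22.3) × (210/16707) = -0.2803…

-0.28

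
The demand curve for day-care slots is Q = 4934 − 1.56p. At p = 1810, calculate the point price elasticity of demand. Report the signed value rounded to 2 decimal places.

-1.34

dQ/dp = −1.56. At p = 1810, Q = 4934 − 1.56(1810) = 2110.4.
Ed = (dQ/dp)·(p/Q) = −1.56 × (1810/2110.4) = -1.3379…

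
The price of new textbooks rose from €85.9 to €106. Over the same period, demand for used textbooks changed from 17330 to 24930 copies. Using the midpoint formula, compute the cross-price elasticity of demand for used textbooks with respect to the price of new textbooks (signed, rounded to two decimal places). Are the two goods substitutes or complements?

%ΔQ_{used textbooks} = (24930 − 17330)/avg = 7600/21130 = 0.359678…
%ΔP_{new textbooks} = (106 − 85.9)/avg = 20.1/95.95 = 0.209484…
E_cross = (7600/21130) / (20.1/95.95) = 1.7169…
E_cross > 0 ⇒ the goods are substitutes.

1.72; substitutes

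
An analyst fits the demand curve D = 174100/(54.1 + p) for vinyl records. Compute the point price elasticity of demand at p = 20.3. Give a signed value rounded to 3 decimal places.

-0.273

dD/dp = −174100/(54.1 + p)² = -31.4523. At p = 20.3, D = 2340.05.
Ed = (dD/dp)·(p/D) = (-31.4523) × (20.3/2340.05) = -0.27284…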